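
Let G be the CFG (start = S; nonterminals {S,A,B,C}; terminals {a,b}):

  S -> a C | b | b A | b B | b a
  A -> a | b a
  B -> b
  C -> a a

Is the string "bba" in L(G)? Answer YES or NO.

CNF form of G:
  S -> T0 A | T0 B | T0 T1 | T1 C | b
  A -> T0 T1 | a
  B -> b
  C -> T1 T1
  T0 -> b
  T1 -> a

CYK table (by increasing span):
  [0..0]={B,S,T0}  "b"  orig:{B,S}
  [1..1]={B,S,T0}  "b"  orig:{B,S}
  [2..2]={A,T1}  "a"  orig:{A}
  [0..1]={S}  "bb"
  [1..2]={A,S}  "ba"
  [0..2]={S}  "bba"

S ∈ T[0,2] ⇒ YES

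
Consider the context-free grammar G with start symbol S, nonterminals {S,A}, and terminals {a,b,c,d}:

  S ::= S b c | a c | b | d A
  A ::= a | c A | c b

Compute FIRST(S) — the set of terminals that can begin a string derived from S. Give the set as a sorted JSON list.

FIRST iteration:
round 1:
  A via A→a: +{a}
  A via A→c A: +{c}
  S via S→a c: +{a}
  S via S→b: +{b}
  S via S→d A: +{d}
  FIRST[S]={a,b,d}  FIRST[A]={a,c}
round 2: done
  FIRST[S]={a,b,d}  FIRST[A]={a,c}

FIRST(S) = ["a", "b", "d"]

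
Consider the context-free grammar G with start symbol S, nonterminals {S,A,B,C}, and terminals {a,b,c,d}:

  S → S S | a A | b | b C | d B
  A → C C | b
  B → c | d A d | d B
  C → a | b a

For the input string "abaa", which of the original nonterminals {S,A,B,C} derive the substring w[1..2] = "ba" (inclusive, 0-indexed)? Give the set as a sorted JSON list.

Convert to CNF:
  S -> S S | T0 B | T1 C | T2 A | b
  A -> C C | b
  B -> T0 B | T0 X3 | c
  C -> T1 T2 | a
  T0 -> d
  T1 -> b
  T2 -> a
  X3 -> A T0

CYK fill, restricted to cells inside w[1..2]:
  T[1,1] 'b' = {A,S,T1}  orig:{A,S}
  T[2,2] 'a' = {C,T2}  orig:{C}
  T[1,2] 'ba' = {C,S}

Original NTs in T[1,2] deriving "ba": ["C", "S"]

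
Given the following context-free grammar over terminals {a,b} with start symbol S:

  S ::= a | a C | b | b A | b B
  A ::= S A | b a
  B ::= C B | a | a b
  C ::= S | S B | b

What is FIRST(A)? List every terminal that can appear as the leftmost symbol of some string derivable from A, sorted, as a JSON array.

Compute FIRST by fixpoint:
pass 1:
  A via A→b a: +{b}
  B via B→a: +{a}
  C via C→b: +{b}
  S via S→a: +{a}
  S via S→b: +{b}
  FIRST[S]={a,b}  FIRST[A]={b}  FIRST[B]={a}  FIRST[C]={b}
pass 2:
  A via A→S A: +{a}
  B via B→C B: +{b}
  C via C→S: +{a}
  FIRST[S]={a,b}  FIRST[A]={a,b}  FIRST[B]={a,b}  FIRST[C]={a,b}
pass 3: done
  FIRST[S]={a,b}  FIRST[A]={a,b}  FIRST[B]={a,b}  FIRST[C]={a,b}

FIRST(A) = ["a", "b"]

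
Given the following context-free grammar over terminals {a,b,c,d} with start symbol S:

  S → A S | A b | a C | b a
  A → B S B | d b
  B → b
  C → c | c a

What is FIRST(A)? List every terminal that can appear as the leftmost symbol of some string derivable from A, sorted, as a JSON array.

FIRST iteration:
[1]
  A via A→d b: +{d}
  B via B→b: +{b}
  C via C→c: +{c}
  S via S→A S: +{d}
  S via S→a C: +{a}
  S via S→b a: +{b}
  S: {a,b,d}  A: {d}  B: {b}  C: {c}
[2]
  A via A→B S B: +{b}
  S: {a,b,d}  A: {b,d}  B: {b}  C: {c}
[3] — fixpoint
  S: {a,b,d}  A: {b,d}  B: {b}  C: {c}

FIRST(A) = ["b", "d"]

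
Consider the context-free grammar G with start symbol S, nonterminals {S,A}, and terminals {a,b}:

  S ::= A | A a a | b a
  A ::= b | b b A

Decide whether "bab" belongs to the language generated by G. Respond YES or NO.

Convert to CNF:
  S -> A X3 | T0 T1 | T0 X4 | b
  A -> T0 X2 | b
  T0 -> b
  T1 -> a
  X2 -> T0 A
  X3 -> T1 T1
  X4 -> T0 A

CYK table (by increasing span):
  cell(0,0) b: {A,S,T0}  orig:{A,S}
  cell(1,1) a: {T1}  orig:{}
  cell(2,2) b: {A,S,T0}  orig:{A,S}
  cell(0,1) ba: {S}
  cell(1,2) ab: ∅
  cell(0,2) bab: ∅

S ∉ T[0,2] ⇒ NO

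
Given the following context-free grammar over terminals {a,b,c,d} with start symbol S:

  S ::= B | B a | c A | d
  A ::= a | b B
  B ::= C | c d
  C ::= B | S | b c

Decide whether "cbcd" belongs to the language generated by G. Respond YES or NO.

Convert to CNF:
  S -> B T1 | T0 T2 | T2 A | T2 T3 | d
  A -> T0 B | a
  B -> B T1 | T0 T2 | T2 A | T2 T3 | d
  C -> B T1 | T0 T2 | T2 A | T2 T3 | d
  T0 -> b
  T1 -> a
  T2 -> c
  T3 -> d

CYK table (by increasing span):
  T[0,0] 'c' = {T2}  orig:{}
  T[1,1] 'b' = {T0}  orig:{}
  T[2,2] 'c' = {T2}  orig:{}
  T[3,3] 'd' = {B,C,S,T3}  orig:{B,C,S}
  T[0,1] 'cb' = ∅
  T[1,2] 'bc' = {B,C,S}
  T[2,3] 'cd' = {B,C,S}
  T[0,2] 'cbc' = ∅
  T[1,3] 'bcd' = {A}
  T[0,3] 'cbcd' = {B,C,S}

S ∈ T[0,3] ⇒ YES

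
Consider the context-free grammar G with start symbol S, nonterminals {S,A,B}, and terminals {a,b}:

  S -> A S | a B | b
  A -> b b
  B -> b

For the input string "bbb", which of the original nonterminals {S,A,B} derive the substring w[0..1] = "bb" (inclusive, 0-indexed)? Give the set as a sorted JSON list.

Convert to CNF:
  S -> A S | T1 B | b
  A -> T0 T0
  B -> b
  T0 -> b
  T1 -> a

CYK fill — only the sub-triangle for w[0..1]:
  [0..0]={B,S,T0}  "b"  orig:{B,S}
  [1..1]={B,S,T0}  "b"  orig:{B,S}
  [0..1]={A}  "bb"

Original NTs in T[0,1] deriving "bb": ["A"]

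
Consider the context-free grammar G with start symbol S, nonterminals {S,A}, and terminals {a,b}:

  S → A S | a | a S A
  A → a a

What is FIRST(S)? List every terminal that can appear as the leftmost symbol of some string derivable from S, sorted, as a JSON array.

FIRST iteration:
pass 1:
  A via A→a a: +{a}
  S via S→A S: +{a}
  FIRST[S]={a}  FIRST[A]={a}
pass 2: — fixpoint
  FIRST[S]={a}  FIRST[A]={a}

FIRST(S) = ["a"]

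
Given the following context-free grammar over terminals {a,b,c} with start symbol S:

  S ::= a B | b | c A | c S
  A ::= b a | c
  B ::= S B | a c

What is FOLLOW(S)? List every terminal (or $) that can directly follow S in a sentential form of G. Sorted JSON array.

Compute FIRST by fixpoint:
iter 1:
  A via A→b a: +{b}
  A via A→c: +{c}
  B via B→a c: +{a}
  S via S→a B: +{a}
  S via S→b: +{b}
  S via S→c A: +{c}
  FIRST(S)={a,b,c}  FIRST(A)={b,c}  FIRST(B)={a}
iter 2:
  B via B→S B: +{b,c}
  FIRST(S)={a,b,c}  FIRST(A)={b,c}  FIRST(B)={a,b,c}
iter 3: (no change)
  FIRST(S)={a,b,c}  FIRST(A)={b,c}  FIRST(B)={a,b,c}

FOLLOW iteration:
seed FOLLOW(S) with $
iter 1:
  B→S B: FOLLOW(S) ⊇ FIRST(B) = {a,b,c}; new: +{a,b,c}
  S→a B: FOLLOW(B) ⊇ FOLLOW(S) ⊇ {$,a,b,c}; new: +{$,a,b,c}
  S→c A: FOLLOW(A) ⊇ FOLLOW(S) ⊇ {$,a,b,c}; new: +{$,a,b,c}
  FOLLOW(S)={$,a,b,c}  FOLLOW(A)={$,a,b,c}  FOLLOW(B)={$,a,b,c}
iter 2: done
  FOLLOW(S)={$,a,b,c}  FOLLOW(A)={$,a,b,c}  FOLLOW(B)={$,a,b,c}

FOLLOW(S) = ["$", "a", "b", "c"]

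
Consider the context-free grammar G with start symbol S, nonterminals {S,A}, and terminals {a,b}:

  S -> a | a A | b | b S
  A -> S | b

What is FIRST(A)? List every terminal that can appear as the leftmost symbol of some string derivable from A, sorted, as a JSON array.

FIRST sets, iterate to fixpoint:
round 1:
  A via A→b: +{b}
  S via S→a: +{a}
  S via S→b: +{b}
  FIRST[S]={a,b}  FIRST[A]={b}
round 2:
  A via A→S: +{a}
  FIRST[S]={a,b}  FIRST[A]={a,b}
round 3: (stable)
  FIRST[S]={a,b}  FIRST[A]={a,b}

FIRST(A) = ["a", "b"]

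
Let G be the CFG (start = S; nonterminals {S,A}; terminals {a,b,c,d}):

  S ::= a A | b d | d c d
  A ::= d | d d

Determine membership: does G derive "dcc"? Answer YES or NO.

CNF form of G:
  S -> T0 X4 | T1 A | T2 T0
  A -> T0 T0 | d
  T0 -> d
  T1 -> a
  T2 -> b
  T3 -> c
  X4 -> T3 T0

CYK fill:
  [0..0]={A,T0}  "d"  orig:{A}
  [1..1]={T3}  "c"  orig:{}
  [2..2]={T3}  "c"  orig:{}
  [0..1]=∅  "dc"
  [1..2]=∅  "cc"
  [0..2]=∅  "dcc"

S ∉ T[0,2] ⇒ NO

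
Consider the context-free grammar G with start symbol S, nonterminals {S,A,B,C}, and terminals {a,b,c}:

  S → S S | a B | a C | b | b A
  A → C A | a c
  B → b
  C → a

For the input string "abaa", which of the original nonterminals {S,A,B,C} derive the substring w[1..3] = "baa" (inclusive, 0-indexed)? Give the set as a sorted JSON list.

CNF form of G:
  S -> S S | T0 B | T0 C | T2 A | b
  A -> C A | T0 T1
  B -> b
  C -> a
  T0 -> a
  T1 -> c
  T2 -> b

CYK fill, restricted to cells inside w[1..3]:
  cell(1,1) b: {B,S,T2}  orig:{B,S}
  cell(2,2) a: {C,T0}  orig:{C}
  cell(3,3) a: {C,T0}  orig:{C}
  cell(1,2) ba: ∅
  cell(2,3) aa: {S}
  cell(1,3) baa: {S}

Original NTs in T[1,3] deriving "baa": ["S"]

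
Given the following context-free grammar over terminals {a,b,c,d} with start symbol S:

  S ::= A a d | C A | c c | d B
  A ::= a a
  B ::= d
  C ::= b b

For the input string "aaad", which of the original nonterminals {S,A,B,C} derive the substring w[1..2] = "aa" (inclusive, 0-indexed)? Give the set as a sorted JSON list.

Convert to CNF:
  S -> A X4 | C A | T2 B | T3 T3
  A -> T0 T0
  B -> d
  C -> T1 T1
  T0 -> a
  T1 -> b
  T2 -> d
  T3 -> c
  X4 -> T0 T2

Fill CYK table bottom-up — only the sub-triangle for w[1..2]:
  T[1,1] 'a' = {T0}  orig:{}
  T[2,2] 'a' = {T0}  orig:{}
  T[1,2] 'aa' = {A}

Original NTs in T[1,2] deriving "aa": ["A"]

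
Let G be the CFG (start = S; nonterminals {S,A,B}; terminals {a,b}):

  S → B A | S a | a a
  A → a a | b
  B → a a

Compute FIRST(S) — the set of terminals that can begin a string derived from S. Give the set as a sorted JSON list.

FIRST sets, iterate to fixpoint:
[1]
  A via A→a a: +{a}
  A via A→b: +{b}
  B via B→a a: +{a}
  S via S→B A: +{a}
  FIRST[S]={a}  FIRST[A]={a,b}  FIRST[B]={a}
[2] (stable)
  FIRST[S]={a}  FIRST[A]={a,b}  FIRST[B]={a}

FIRST(S) = ["a"]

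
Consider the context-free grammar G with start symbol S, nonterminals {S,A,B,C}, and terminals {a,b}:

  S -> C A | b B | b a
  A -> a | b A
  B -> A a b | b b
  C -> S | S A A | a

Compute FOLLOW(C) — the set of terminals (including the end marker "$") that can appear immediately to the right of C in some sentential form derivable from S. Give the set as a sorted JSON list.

FIRST iteration:
round 1:
  A via A→a: +{a}
  A via A→b A: +{b}
  B via B→A a b: +{a,b}
  C via C→a: +{a}
  S via S→C A: +{a}
  S via S→b B: +{b}
  FIRST[S]={a,b}  FIRST[A]={a,b}  FIRST[B]={a,b}  FIRST[C]={a}
round 2:
  C via C→S: +{b}
  FIRST[S]={a,b}  FIRST[A]={a,b}  FIRST[B]={a,b}  FIRST[C]={a,b}
round 3: — fixpoint
  FIRST[S]={a,b}  FIRST[A]={a,b}  FIRST[B]={a,b}  FIRST[C]={a,b}

FOLLOW iteration:
FOLLOW(S) := {$}
[1]
  B→A a b: FOLLOW(A) ⊇ FIRST(a) = {a}; new: +{a}
  C→S A A: FOLLOW(S) ⊇ FIRST(A) = {a,b}; new: +{a,b}
  C→S A A: FOLLOW(A) ⊇ FIRST(A) = {a,b}; new: +{b}
  S→C A: FOLLOW(C) ⊇ FIRST(A) = {a,b}; new: +{a,b}
  S→C A: FOLLOW(A) ⊇ FOLLOW(S) ⊇ {$,a,b}; new: +{$}
  S→b B: FOLLOW(B) ⊇ FOLLOW(S) ⊇ {$,a,b}; new: +{$,a,b}
  FOLLOW[S]={$,a,b}  FOLLOW[A]={$,a,b}  FOLLOW[B]={$,a,b}  FOLLOW[C]={a,b}
[2] (no change)
  FOLLOW[S]={$,a,b}  FOLLOW[A]={$,a,b}  FOLLOW[B]={$,a,b}  FOLLOW[C]={a,b}

FOLLOW(C) = ["a", "b"]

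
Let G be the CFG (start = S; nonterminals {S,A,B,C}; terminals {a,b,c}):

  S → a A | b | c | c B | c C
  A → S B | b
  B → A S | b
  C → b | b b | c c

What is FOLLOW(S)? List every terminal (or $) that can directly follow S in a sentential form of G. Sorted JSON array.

Compute FIRST by fixpoint:
[1]
  A via A→b: +{b}
  B via B→A S: +{b}
  C via C→b: +{b}
  C via C→c c: +{c}
  S via S→a A: +{a}
  S via S→b: +{b}
  S via S→c: +{c}
  S: {a,b,c}  A: {b}  B: {b}  C: {b,c}
[2]
  A via A→S B: +{a,c}
  B via B→A S: +{a,c}
  S: {a,b,c}  A: {a,b,c}  B: {a,b,c}  C: {b,c}
[3] (no change)
  S: {a,b,c}  A: {a,b,c}  B: {a,b,c}  C: {b,c}

Compute FOLLOW by fixpoint:
seed FOLLOW(S) with $
round 1:
  A→S B: FOLLOW(S) ⊇ FIRST(B) = {a,b,c}; new: +{a,b,c}
  B→A S: FOLLOW(A) ⊇ FIRST(S) = {a,b,c}; new: +{a,b,c}
  S→a A: FOLLOW(A) ⊇ FOLLOW(S) ⊇ {$,a,b,c}; new: +{$}
  S→c B: FOLLOW(B) ⊇ FOLLOW(S) ⊇ {$,a,b,c}; new: +{$,a,b,c}
  S→c C: FOLLOW(C) ⊇ FOLLOW(S) ⊇ {$,a,b,c}; new: +{$,a,b,c}
  S: {$,a,b,c}  A: {$,a,b,c}  B: {$,a,b,c}  C: {$,a,b,c}
round 2: (no change)
  S: {$,a,b,c}  A: {$,a,b,c}  B: {$,a,b,c}  C: {$,a,b,c}

FOLLOW(S) = ["$", "a", "b", "c"]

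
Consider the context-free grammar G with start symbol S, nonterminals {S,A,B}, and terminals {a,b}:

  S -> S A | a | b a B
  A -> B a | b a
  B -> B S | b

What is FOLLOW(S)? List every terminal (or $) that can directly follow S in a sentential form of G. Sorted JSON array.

Compute FIRST by fixpoint:
[1]
  A via A→b a: +{b}
  B via B→b: +{b}
  S via S→a: +{a}
  S via S→b a B: +{b}
  FIRST(S)={a,b}  FIRST(A)={b}  FIRST(B)={b}
[2] done
  FIRST(S)={a,b}  FIRST(A)={b}  FIRST(B)={b}

Compute FOLLOW by fixpoint:
initialize: $ ∈ FOLLOW(S)
pass 1:
  A→B a: FOLLOW(B) ⊇ FIRST(a) = {a}; new: +{a}
  B→B S: FOLLOW(B) ⊇ FIRST(S) = {a,b}; new: +{b}
  B→B S: FOLLOW(S) ⊇ FOLLOW(B) ⊇ {a,b}; new: +{a,b}
  S→S A: FOLLOW(A) ⊇ FOLLOW(S) ⊇ {$,a,b}; new: +{$,a,b}
  S→b a B: FOLLOW(B) ⊇ FOLLOW(S) ⊇ {$,a,b}; new: +{$}
  FOLLOW(S)={$,a,b}  FOLLOW(A)={$,a,b}  FOLLOW(B)={$,a,b}
pass 2: (no change)
  FOLLOW(S)={$,a,b}  FOLLOW(A)={$,a,b}  FOLLOW(B)={$,a,b}

FOLLOW(S) = ["$", "a", "b"]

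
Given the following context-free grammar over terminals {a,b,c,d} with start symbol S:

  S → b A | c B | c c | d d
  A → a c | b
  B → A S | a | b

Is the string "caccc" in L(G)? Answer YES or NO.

CNF form of G:
  S -> T1 B | T1 T1 | T2 A | T3 T3
  A -> T0 T1 | b
  B -> A S | a | b
  T0 -> a
  T1 -> c
  T2 -> b
  T3 -> d

CYK fill:
  cell(0,0) c: {T1}  orig:{}
  cell(1,1) a: {B,T0}  orig:{B}
  cell(2,2) c: {T1}  orig:{}
  cell(3,3) c: {T1}  orig:{}
  cell(4,4) c: {T1}  orig:{}
  cell(0,1) ca: {S}
  cell(1,2) ac: {A}
  cell(2,3) cc: {S}
  cell(3,4) cc: {S}
  cell(0,2) cac: ∅
  cell(1,3) acc: ∅
  cell(2,4) ccc: ∅
  cell(0,3) cacc: ∅
  cell(1,4) accc: {B}
  cell(0,4) caccc: {S}

S ∈ T[0,4] ⇒ YES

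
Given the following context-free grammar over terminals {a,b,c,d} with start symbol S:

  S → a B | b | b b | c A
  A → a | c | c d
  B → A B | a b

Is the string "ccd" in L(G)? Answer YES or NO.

CNF form of G:
  S -> T0 A | T2 B | T3 T3 | b
  A -> T0 T1 | a | c
  B -> A B | T2 T3
  T0 -> c
  T1 -> d
  T2 -> a
  T3 -> b

CYK fill:
  cell(0,0) c: {A,T0}  orig:{A}
  cell(1,1) c: {A,T0}  orig:{A}
  cell(2,2) d: {T1}  orig:{}
  cell(0,1) cc: {S}
  cell(1,2) cd: {A}
  cell(0,2) ccd: {S}

S ∈ T[0,2] ⇒ YES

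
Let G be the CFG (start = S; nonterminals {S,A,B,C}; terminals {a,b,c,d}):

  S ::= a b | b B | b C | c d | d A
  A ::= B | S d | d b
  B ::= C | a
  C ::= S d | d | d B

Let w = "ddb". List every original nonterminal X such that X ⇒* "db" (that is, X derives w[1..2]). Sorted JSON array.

Convert to CNF:
  S -> T0 A | T1 B | T1 C | T2 T1 | T3 T0
  A -> S T0 | T0 B | T0 T1 | a | d
  B -> S T0 | T0 B | a | d
  C -> S T0 | T0 B | d
  T0 -> d
  T1 -> b
  T2 -> a
  T3 -> c

Fill CYK table bottom-up (cells [i..j] with 1 ≤ i ≤ j ≤ 2 only):
  [1..1]={A,B,C,T0}  "d"  orig:{A,B,C}
  [2..2]={T1}  "b"  orig:{}
  [1..2]={A}  "db"

Original NTs in T[1,2] deriving "db": ["A"]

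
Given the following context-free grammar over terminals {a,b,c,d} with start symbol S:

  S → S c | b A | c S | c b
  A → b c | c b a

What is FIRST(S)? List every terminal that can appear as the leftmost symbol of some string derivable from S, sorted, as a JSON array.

FIRST sets, iterate to fixpoint:
iter 1:
  A via A→b c: +{b}
  A via A→c b a: +{c}
  S via S→b A: +{b}
  S via S→c S: +{c}
  S: {b,c}  A: {b,c}
iter 2: — fixpoint
  S: {b,c}  A: {b,c}

FIRST(S) = ["b", "c"]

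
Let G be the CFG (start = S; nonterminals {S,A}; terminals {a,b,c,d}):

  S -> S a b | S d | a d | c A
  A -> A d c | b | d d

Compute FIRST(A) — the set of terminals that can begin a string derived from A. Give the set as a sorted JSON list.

Compute FIRST by fixpoint:
round 1:
  A via A→b: +{b}
  A via A→d d: +{d}
  S via S→a d: +{a}
  S via S→c A: +{c}
  FIRST[S]={a,c}  FIRST[A]={b,d}
round 2: done
  FIRST[S]={a,c}  FIRST[A]={b,d}

FIRST(A) = ["b", "d"]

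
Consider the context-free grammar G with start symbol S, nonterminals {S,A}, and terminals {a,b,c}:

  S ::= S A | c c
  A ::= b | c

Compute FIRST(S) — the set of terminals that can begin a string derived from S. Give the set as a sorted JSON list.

Compute FIRST by fixpoint:
[1]
  A via A→b: +{b}
  A via A→c: +{c}
  S via S→c c: +{c}
  FIRST[S]={c}  FIRST[A]={b,c}
[2] done
  FIRST[S]={c}  FIRST[A]={b,c}

FIRST(S) = ["c"]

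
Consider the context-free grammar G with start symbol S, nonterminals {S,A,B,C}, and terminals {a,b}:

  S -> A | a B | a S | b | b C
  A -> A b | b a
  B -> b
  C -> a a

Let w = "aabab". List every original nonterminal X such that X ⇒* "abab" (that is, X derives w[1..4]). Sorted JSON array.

CNF form of G:
  S -> A T0 | T0 C | T0 T1 | T1 B | T1 S | b
  A -> A T0 | T0 T1
  B -> b
  C -> T1 T1
  T0 -> b
  T1 -> a

CYK fill (cells [i..j] with 1 ≤ i ≤ j ≤ 4 only):
  T[1,1] 'a' = {T1}  orig:{}
  T[2,2] 'b' = {B,S,T0}  orig:{B,S}
  T[3,3] 'a' = {T1}  orig:{}
  T[4,4] 'b' = {B,S,T0}  orig:{B,S}
  T[1,2] 'ab' = {S}
  T[2,3] 'ba' = {A,S}
  T[3,4] 'ab' = {S}
  T[1,3] 'aba' = {S}
  T[2,4] 'bab' = {A,S}
  T[1,4] 'abab' = {S}

Original NTs in T[1,4] deriving "abab": ["S"]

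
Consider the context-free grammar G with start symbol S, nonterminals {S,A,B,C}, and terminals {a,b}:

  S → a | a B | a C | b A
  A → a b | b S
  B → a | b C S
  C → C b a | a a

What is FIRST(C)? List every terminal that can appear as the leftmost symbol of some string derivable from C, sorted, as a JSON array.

FIRST sets, iterate to fixpoint:
round 1:
  A via A→a b: +{a}
  A via A→b S: +{b}
  B via B→a: +{a}
  B via B→b C S: +{b}
  C via C→a a: +{a}
  S via S→a: +{a}
  S via S→b A: +{b}
  FIRST[S]={a,b}  FIRST[A]={a,b}  FIRST[B]={a,b}  FIRST[C]={a}
round 2: — fixpoint
  FIRST[S]={a,b}  FIRST[A]={a,b}  FIRST[B]={a,b}  FIRST[C]={a}

FIRST(C) = ["a"]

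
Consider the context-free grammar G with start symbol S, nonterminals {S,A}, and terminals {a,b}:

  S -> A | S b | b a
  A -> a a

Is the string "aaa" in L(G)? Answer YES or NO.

Convert to CNF:
  S -> S T1 | T0 T0 | T1 T0
  A -> T0 T0
  T0 -> a
  T1 -> b

CYK table (by increasing span):
  [0..0]={T0}  "a"  orig:{}
  [1..1]={T0}  "a"  orig:{}
  [2..2]={T0}  "a"  orig:{}
  [0..1]={A,S}  "aa"
  [1..2]={A,S}  "aa"
  [0..2]=∅  "aaa"

S ∉ T[0,2] ⇒ NO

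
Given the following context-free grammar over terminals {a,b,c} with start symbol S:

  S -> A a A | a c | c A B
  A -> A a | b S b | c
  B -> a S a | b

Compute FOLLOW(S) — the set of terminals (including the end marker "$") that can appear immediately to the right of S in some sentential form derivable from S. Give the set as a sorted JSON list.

FIRST sets, iterate to fixpoint:
pass 1:
  A via A→b S b: +{b}
  A via A→c: +{c}
  B via B→a S a: +{a}
  B via B→b: +{b}
  S via S→A a A: +{b,c}
  S via S→a c: +{a}
  S: {a,b,c}  A: {b,c}  B: {a,b}
pass 2: done
  S: {a,b,c}  A: {b,c}  B: {a,b}

FOLLOW sets:
seed FOLLOW(S) with $
iter 1:
  A→A a: FOLLOW(A) ⊇ FIRST(a) = {a}; new: +{a}
  A→b S b: FOLLOW(S) ⊇ FIRST(b) = {b}; new: +{b}
  B→a S a: FOLLOW(S) ⊇ FIRST(a) = {a}; new: +{a}
  S→A a A: FOLLOW(A) ⊇ FOLLOW(S) ⊇ {$,a,b}; new: +{$,b}
  S→c A B: FOLLOW(B) ⊇ FOLLOW(S) ⊇ {$,a,b}; new: +{$,a,b}
  FOLLOW(S)={$,a,b}  FOLLOW(A)={$,a,b}  FOLLOW(B)={$,a,b}
iter 2: — fixpoint
  FOLLOW(S)={$,a,b}  FOLLOW(A)={$,a,b}  FOLLOW(B)={$,a,b}

FOLLOW(S) = ["$", "a", "b"]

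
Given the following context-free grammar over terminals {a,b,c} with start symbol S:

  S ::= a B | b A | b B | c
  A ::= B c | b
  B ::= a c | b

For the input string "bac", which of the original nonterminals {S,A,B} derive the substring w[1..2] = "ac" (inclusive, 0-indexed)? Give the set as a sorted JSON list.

CNF form of G:
  S -> T1 B | T2 A | T2 B | c
  A -> B T0 | b
  B -> T1 T0 | b
  T0 -> c
  T1 -> a
  T2 -> b

CYK table (by increasing span) (cells [i..j] with 1 ≤ i ≤ j ≤ 2 only):
  cell(1,1) a: {T1}  orig:{}
  cell(2,2) c: {S,T0}  orig:{S}
  cell(1,2) ac: {B}

Original NTs in T[1,2] deriving "ac": ["B"]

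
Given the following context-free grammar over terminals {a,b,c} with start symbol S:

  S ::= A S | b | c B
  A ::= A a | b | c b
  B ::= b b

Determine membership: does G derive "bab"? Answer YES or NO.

Convert to CNF:
  S -> A S | T1 B | b
  A -> A T0 | T1 T2 | b
  B -> T2 T2
  T0 -> a
  T1 -> c
  T2 -> b

CYK table (by increasing span):
  T[0,0] 'b' = {A,S,T2}  orig:{A,S}
  T[1,1] 'a' = {T0}  orig:{}
  T[2,2] 'b' = {A,S,T2}  orig:{A,S}
  T[0,1] 'ba' = {A}
  T[1,2] 'ab' = ∅
  T[0,2] 'bab' = {S}

S ∈ T[0,2] ⇒ YES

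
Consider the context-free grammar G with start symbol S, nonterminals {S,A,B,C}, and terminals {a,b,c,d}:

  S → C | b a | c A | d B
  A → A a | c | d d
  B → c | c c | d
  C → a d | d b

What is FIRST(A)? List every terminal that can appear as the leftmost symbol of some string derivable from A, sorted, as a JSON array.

FIRST iteration:
[1]
  A via A→c: +{c}
  A via A→d d: +{d}
  B via B→c: +{c}
  B via B→d: +{d}
  C via C→a d: +{a}
  C via C→d b: +{d}
  S via S→C: +{a,d}
  S via S→b a: +{b}
  S via S→c A: +{c}
  S: {a,b,c,d}  A: {c,d}  B: {c,d}  C: {a,d}
[2] (stable)
  S: {a,b,c,d}  A: {c,d}  B: {c,d}  C: {a,d}

FIRST(A) = ["c", "d"]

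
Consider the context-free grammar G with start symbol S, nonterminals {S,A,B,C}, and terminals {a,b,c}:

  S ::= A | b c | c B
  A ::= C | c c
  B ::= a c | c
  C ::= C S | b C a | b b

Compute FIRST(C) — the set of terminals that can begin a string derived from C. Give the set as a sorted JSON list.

FIRST iteration:
round 1:
  A via A→c c: +{c}
  B via B→a c: +{a}
  B via B→c: +{c}
  C via C→b C a: +{b}
  S via S→A: +{c}
  S via S→b c: +{b}
  FIRST[S]={b,c}  FIRST[A]={c}  FIRST[B]={a,c}  FIRST[C]={b}
round 2:
  A via A→C: +{b}
  FIRST[S]={b,c}  FIRST[A]={b,c}  FIRST[B]={a,c}  FIRST[C]={b}
round 3: (no change)
  FIRST[S]={b,c}  FIRST[A]={b,c}  FIRST[B]={a,c}  FIRST[C]={b}

FIRST(C) = ["b"]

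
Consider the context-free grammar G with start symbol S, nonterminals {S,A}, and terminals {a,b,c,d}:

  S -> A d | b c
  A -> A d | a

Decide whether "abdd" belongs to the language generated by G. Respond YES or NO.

CNF form of G:
  S -> A T0 | T1 T2
  A -> A T0 | a
  T0 -> d
  T1 -> b
  T2 -> c

CYK table (by increasing span):
  cell(0,0) a: {A}
  cell(1,1) b: {T1}  orig:{}
  cell(2,2) d: {T0}  orig:{}
  cell(3,3) d: {T0}  orig:{}
  cell(0,1) ab: ∅
  cell(1,2) bd: ∅
  cell(2,3) dd: ∅
  cell(0,2) abd: ∅
  cell(1,3) bdd: ∅
  cell(0,3) abdd: ∅

S ∉ T[0,3] ⇒ NO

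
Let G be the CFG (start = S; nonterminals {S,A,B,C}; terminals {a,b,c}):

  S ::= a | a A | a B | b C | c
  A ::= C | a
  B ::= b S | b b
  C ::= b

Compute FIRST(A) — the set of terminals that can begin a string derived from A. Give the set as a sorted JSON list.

FIRST iteration:
iter 1:
  A via A→a: +{a}
  B via B→b S: +{b}
  C via C→b: +{b}
  S via S→a: +{a}
  S via S→b C: +{b}
  S via S→c: +{c}
  FIRST[S]={a,b,c}  FIRST[A]={a}  FIRST[B]={b}  FIRST[C]={b}
iter 2:
  A via A→C: +{b}
  FIRST[S]={a,b,c}  FIRST[A]={a,b}  FIRST[B]={b}  FIRST[C]={b}
iter 3: (stable)
  FIRST[S]={a,b,c}  FIRST[A]={a,b}  FIRST[B]={b}  FIRST[C]={b}

FIRST(A) = ["a", "b"]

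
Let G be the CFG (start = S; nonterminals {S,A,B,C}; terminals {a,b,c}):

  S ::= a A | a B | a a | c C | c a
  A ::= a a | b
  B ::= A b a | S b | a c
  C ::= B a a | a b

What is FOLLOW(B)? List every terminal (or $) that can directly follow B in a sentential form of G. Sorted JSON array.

FIRST iteration:
[1]
  A via A→a a: +{a}
  A via A→b: +{b}
  B via B→A b a: +{a,b}
  C via C→B a a: +{a,b}
  S via S→a A: +{a}
  S via S→c C: +{c}
  S: {a,c}  A: {a,b}  B: {a,b}  C: {a,b}
[2]
  B via B→S b: +{c}
  C via C→B a a: +{c}
  S: {a,c}  A: {a,b}  B: {a,b,c}  C: {a,b,c}
[3] — fixpoint
  S: {a,c}  A: {a,b}  B: {a,b,c}  C: {a,b,c}

FOLLOW sets:
initialize: $ ∈ FOLLOW(S)
iter 1:
  B→A b a: FOLLOW(A) ⊇ FIRST(b) = {b}; new: +{b}
  B→S b: FOLLOW(S) ⊇ FIRST(b) = {b}; new: +{b}
  C→B a a: FOLLOW(B) ⊇ FIRST(a) = {a}; new: +{a}
  S→a A: FOLLOW(A) ⊇ FOLLOW(S) ⊇ {$,b}; new: +{$}
  S→a B: FOLLOW(B) ⊇ FOLLOW(S) ⊇ {$,b}; new: +{$,b}
  S→c C: FOLLOW(C) ⊇ FOLLOW(S) ⊇ {$,b}; new: +{$,b}
  FOLLOW[S]={$,b}  FOLLOW[A]={$,b}  FOLLOW[B]={$,a,b}  FOLLOW[C]={$,b}
iter 2: — fixpoint
  FOLLOW[S]={$,b}  FOLLOW[A]={$,b}  FOLLOW[B]={$,a,b}  FOLLOW[C]={$,b}

FOLLOW(B) = ["$", "a", "b"]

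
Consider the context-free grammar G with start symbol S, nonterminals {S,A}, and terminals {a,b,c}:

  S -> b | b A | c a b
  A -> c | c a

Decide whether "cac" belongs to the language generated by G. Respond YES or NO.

CNF form of G:
  S -> T0 X3 | T2 A | b
  A -> T0 T1 | c
  T0 -> c
  T1 -> a
  T2 -> b
  X3 -> T1 T2

Fill CYK table bottom-up:
  cell(0,0) c: {A,T0}  orig:{A}
  cell(1,1) a: {T1}  orig:{}
  cell(2,2) c: {A,T0}  orig:{A}
  cell(0,1) ca: {A}
  cell(1,2) ac: ∅
  cell(0,2) cac: ∅

S ∉ T[0,2] ⇒ NO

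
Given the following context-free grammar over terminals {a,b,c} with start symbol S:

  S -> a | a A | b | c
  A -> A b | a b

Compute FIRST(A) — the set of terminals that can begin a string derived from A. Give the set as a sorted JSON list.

Compute FIRST by fixpoint:
iter 1:
  A via A→a b: +{a}
  S via S→a: +{a}
  S via S→b: +{b}
  S via S→c: +{c}
  FIRST(S)={a,b,c}  FIRST(A)={a}
iter 2: done
  FIRST(S)={a,b,c}  FIRST(A)={a}

FIRST(A) = ["a"]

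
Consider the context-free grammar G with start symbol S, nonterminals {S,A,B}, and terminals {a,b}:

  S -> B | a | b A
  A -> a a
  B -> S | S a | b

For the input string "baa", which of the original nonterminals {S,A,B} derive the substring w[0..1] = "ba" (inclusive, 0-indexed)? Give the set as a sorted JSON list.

Convert to CNF:
  S -> S T0 | T1 A | a | b
  A -> T0 T0
  B -> S T0 | T1 A | a | b
  T0 -> a
  T1 -> b

CYK table (by increasing span) (cells [i..j] with 0 ≤ i ≤ j ≤ 1 only):
  T[0,0] 'b' = {B,S,T1}  orig:{B,S}
  T[1,1] 'a' = {B,S,T0}  orig:{B,S}
  T[0,1] 'ba' = {B,S}

Original NTs in T[0,1] deriving "ba": ["B", "S"]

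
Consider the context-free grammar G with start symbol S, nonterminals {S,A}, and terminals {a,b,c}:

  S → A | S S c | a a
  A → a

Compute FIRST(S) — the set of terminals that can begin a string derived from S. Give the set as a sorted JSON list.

FIRST iteration:
iter 1:
  A via A→a: +{a}
  S via S→A: +{a}
  FIRST[S]={a}  FIRST[A]={a}
iter 2: — fixpoint
  FIRST[S]={a}  FIRST[A]={a}

FIRST(S) = ["a"]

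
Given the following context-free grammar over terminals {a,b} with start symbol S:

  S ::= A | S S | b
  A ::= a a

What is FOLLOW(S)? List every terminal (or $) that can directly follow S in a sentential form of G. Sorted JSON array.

Compute FIRST by fixpoint:
round 1:
  A via A→a a: +{a}
  S via S→A: +{a}
  S via S→b: +{b}
  FIRST[S]={a,b}  FIRST[A]={a}
round 2: (stable)
  FIRST[S]={a,b}  FIRST[A]={a}

FOLLOW sets:
FOLLOW(S) := {$}
pass 1:
  S→A: FOLLOW(A) ⊇ FOLLOW(S) ⊇ {$}; new: +{$}
  S→S S: FOLLOW(S) ⊇ FIRST(S) = {a,b}; new: +{a,b}
  S: {$,a,b}  A: {$}
pass 2:
  S→A: FOLLOW(A) ⊇ FOLLOW(S) ⊇ {$,a,b}; new: +{a,b}
  S: {$,a,b}  A: {$,a,b}
pass 3: — fixpoint
  S: {$,a,b}  A: {$,a,b}

FOLLOW(S) = ["$", "a", "b"]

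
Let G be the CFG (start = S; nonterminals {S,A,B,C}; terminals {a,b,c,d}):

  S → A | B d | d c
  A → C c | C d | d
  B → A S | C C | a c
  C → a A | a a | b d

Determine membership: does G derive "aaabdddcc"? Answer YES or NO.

CNF form of G:
  S -> B T1 | C T0 | C T1 | T1 T0 | d
  A -> C T0 | C T1 | d
  B -> A S | C C | T2 T0
  C -> T2 A | T2 T2 | T3 T1
  T0 -> c
  T1 -> d
  T2 -> a
  T3 -> b

CYK fill:
  T[0,0] 'a' = {T2}  orig:{}
  T[1,1] 'a' = {T2}  orig:{}
  T[2,2] 'a' = {T2}  orig:{}
  T[3,3] 'b' = {T3}  orig:{}
  T[4,4] 'd' = {A,S,T1}  orig:{A,S}
  T[5,5] 'd' = {A,S,T1}  orig:{A,S}
  T[6,6] 'd' = {A,S,T1}  orig:{A,S}
  T[7,7] 'c' = {T0}  orig:{}
  T[8,8] 'c' = {T0}  orig:{}
  T[0,1] 'aa' = {C}
  T[1,2] 'aa' = {C}
  T[2,3] 'ab' = ∅
  T[3,4] 'bd' = {C}
  T[4,5] 'dd' = {B}
  T[5,6] 'dd' = {B}
  T[6,7] 'dc' = {S}
  T[7,8] 'cc' = ∅
  T[0,2] 'aaa' = ∅
  T[1,3] 'aab' = ∅
  T[2,4] 'abd' = ∅
  T[3,5] 'bdd' = {A,S}
  T[4,6] 'ddd' = {S}
  T[5,7] 'ddc' = {B}
  T[6,8] 'dcc' = ∅
  T[0,3] 'aaab' = ∅
  T[1,4] 'aabd' = {B}
  T[2,5] 'abdd' = {C}
  T[3,6] 'bddd' = {B}
  T[4,7] 'dddc' = ∅
  T[5,8] 'ddcc' = ∅
  T[0,4] 'aaabd' = ∅
  T[1,5] 'aabdd' = {S}
  T[2,6] 'abddd' = {A,S}
  T[3,7] 'bdddc' = {B}
  T[4,8] 'dddcc' = ∅
  T[0,5] 'aaabdd' = {B}
  T[1,6] 'aabddd' = {C}
  T[2,7] 'abdddc' = ∅
  T[3,8] 'bdddcc' = ∅
  T[0,6] 'aaabddd' = {S}
  T[1,7] 'aabdddc' = {A,S}
  T[2,8] 'abdddcc' = ∅
  T[0,7] 'aaabdddc' = {C}
  T[1,8] 'aabdddcc' = ∅
  T[0,8] 'aaabdddcc' = {A,S}

S ∈ T[0,8] ⇒ YES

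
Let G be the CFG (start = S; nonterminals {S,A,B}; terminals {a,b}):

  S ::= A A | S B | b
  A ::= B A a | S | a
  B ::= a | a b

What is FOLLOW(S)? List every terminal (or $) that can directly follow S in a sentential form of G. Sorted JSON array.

Compute FIRST by fixpoint:
iter 1:
  A via A→a: +{a}
  B via B→a: +{a}
  S via S→A A: +{a}
  S via S→b: +{b}
  FIRST[S]={a,b}  FIRST[A]={a}  FIRST[B]={a}
iter 2:
  A via A→S: +{b}
  FIRST[S]={a,b}  FIRST[A]={a,b}  FIRST[B]={a}
iter 3: (stable)
  FIRST[S]={a,b}  FIRST[A]={a,b}  FIRST[B]={a}

Compute FOLLOW by fixpoint:
initialize: $ ∈ FOLLOW(S)
round 1:
  A→B A a: FOLLOW(B) ⊇ FIRST(A) = {a,b}; new: +{a,b}
  A→B A a: FOLLOW(A) ⊇ FIRST(a) = {a}; new: +{a}
  A→S: FOLLOW(S) ⊇ FOLLOW(A) ⊇ {a}; new: +{a}
  S→A A: FOLLOW(A) ⊇ FIRST(A) = {a,b}; new: +{b}
  S→A A: FOLLOW(A) ⊇ FOLLOW(S) ⊇ {$,a}; new: +{$}
  S→S B: FOLLOW(B) ⊇ FOLLOW(S) ⊇ {$,a}; new: +{$}
  S: {$,a}  A: {$,a,b}  B: {$,a,b}
round 2:
  A→S: FOLLOW(S) ⊇ FOLLOW(A) ⊇ {$,a,b}; new: +{b}
  S: {$,a,b}  A: {$,a,b}  B: {$,a,b}
round 3: done
  S: {$,a,b}  A: {$,a,b}  B: {$,a,b}

FOLLOW(S) = ["$", "a", "b"]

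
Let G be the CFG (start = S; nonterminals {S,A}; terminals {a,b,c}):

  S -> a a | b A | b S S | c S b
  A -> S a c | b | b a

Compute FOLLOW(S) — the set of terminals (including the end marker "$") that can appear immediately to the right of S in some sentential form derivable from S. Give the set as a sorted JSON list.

FIRST sets, iterate to fixpoint:
iter 1:
  A via A→b: +{b}
  S via S→a a: +{a}
  S via S→b A: +{b}
  S via S→c S b: +{c}
  FIRST[S]={a,b,c}  FIRST[A]={b}
iter 2:
  A via A→S a c: +{a,c}
  FIRST[S]={a,b,c}  FIRST[A]={a,b,c}
iter 3: (no change)
  FIRST[S]={a,b,c}  FIRST[A]={a,b,c}

FOLLOW iteration:
FOLLOW(S) := {$}
pass 1:
  A→S a c: FOLLOW(S) ⊇ FIRST(a) = {a}; new: +{a}
  S→b A: FOLLOW(A) ⊇ FOLLOW(S) ⊇ {$,a}; new: +{$,a}
  S→b S S: FOLLOW(S) ⊇ FIRST(S) = {a,b,c}; new: +{b,c}
  FOLLOW(S)={$,a,b,c}  FOLLOW(A)={$,a}
pass 2:
  S→b A: FOLLOW(A) ⊇ FOLLOW(S) ⊇ {$,a,b,c}; new: +{b,c}
  FOLLOW(S)={$,a,b,c}  FOLLOW(A)={$,a,b,c}
pass 3: (no change)
  FOLLOW(S)={$,a,b,c}  FOLLOW(A)={$,a,b,c}

FOLLOW(S) = ["$", "a", "b", "c"]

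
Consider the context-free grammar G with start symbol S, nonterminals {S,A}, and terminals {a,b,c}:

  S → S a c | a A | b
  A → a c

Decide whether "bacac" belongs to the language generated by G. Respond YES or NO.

CNF form of G:
  S -> S X2 | T0 A | b
  A -> T0 T1
  T0 -> a
  T1 -> c
  X2 -> T0 T1

CYK table (by increasing span):
  T[0,0] 'b' = {S}
  T[1,1] 'a' = {T0}  orig:{}
  T[2,2] 'c' = {T1}  orig:{}
  T[3,3] 'a' = {T0}  orig:{}
  T[4,4] 'c' = {T1}  orig:{}
  T[0,1] 'ba' = ∅
  T[1,2] 'ac' = {A,X2}  orig:{A}
  T[2,3] 'ca' = ∅
  T[3,4] 'ac' = {A,X2}  orig:{A}
  T[0,2] 'bac' = {S}
  T[1,3] 'aca' = ∅
  T[2,4] 'cac' = ∅
  T[0,3] 'baca' = ∅
  T[1,4] 'acac' = ∅
  T[0,4] 'bacac' = {S}

S ∈ T[0,4] ⇒ YES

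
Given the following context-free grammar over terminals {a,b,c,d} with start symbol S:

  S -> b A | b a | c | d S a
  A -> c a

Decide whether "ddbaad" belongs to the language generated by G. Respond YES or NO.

Convert to CNF:
  S -> T2 A | T2 T1 | T3 X4 | c
  A -> T0 T1
  T0 -> c
  T1 -> a
  T2 -> b
  T3 -> d
  X4 -> S T1

Fill CYK table bottom-up:
  [0..0]={T3}  "d"  orig:{}
  [1..1]={T3}  "d"  orig:{}
  [2..2]={T2}  "b"  orig:{}
  [3..3]={T1}  "a"  orig:{}
  [4..4]={T1}  "a"  orig:{}
  [5..5]={T3}  "d"  orig:{}
  [0..1]=∅  "dd"
  [1..2]=∅  "db"
  [2..3]={S}  "ba"
  [3..4]=∅  "aa"
  [4..5]=∅  "ad"
  [0..2]=∅  "ddb"
  [1..3]=∅  "dba"
  [2..4]={X4}  "baa"  orig:{}
  [3..5]=∅  "aad"
  [0..3]=∅  "ddba"
  [1..4]={S}  "dbaa"
  [2..5]=∅  "baad"
  [0..4]=∅  "ddbaa"
  [1..5]=∅  "dbaad"
  [0..5]=∅  "ddbaad"

S ∉ T[0,5] ⇒ NO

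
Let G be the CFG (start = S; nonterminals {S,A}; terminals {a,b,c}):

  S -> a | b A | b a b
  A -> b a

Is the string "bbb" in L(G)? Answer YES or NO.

CNF form of G:
  S -> T0 A | T0 X2 | a
  A -> T0 T1
  T0 -> b
  T1 -> a
  X2 -> T1 T0

CYK table (by increasing span):
  [0..0]={T0}  "b"  orig:{}
  [1..1]={T0}  "b"  orig:{}
  [2..2]={T0}  "b"  orig:{}
  [0..1]=∅  "bb"
  [1..2]=∅  "bb"
  [0..2]=∅  "bbb"

S ∉ T[0,2] ⇒ NO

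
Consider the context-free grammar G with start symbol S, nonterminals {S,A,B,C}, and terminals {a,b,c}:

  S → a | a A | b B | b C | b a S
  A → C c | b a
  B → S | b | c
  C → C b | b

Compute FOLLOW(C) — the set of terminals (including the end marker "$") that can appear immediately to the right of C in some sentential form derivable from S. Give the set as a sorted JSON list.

FIRST sets, iterate to fixpoint:
iter 1:
  A via A→b a: +{b}
  B via B→b: +{b}
  B via B→c: +{c}
  C via C→b: +{b}
  S via S→a: +{a}
  S via S→b B: +{b}
  FIRST(S)={a,b}  FIRST(A)={b}  FIRST(B)={b,c}  FIRST(C)={b}
iter 2:
  B via B→S: +{a}
  FIRST(S)={a,b}  FIRST(A)={b}  FIRST(B)={a,b,c}  FIRST(C)={b}
iter 3: (stable)
  FIRST(S)={a,b}  FIRST(A)={b}  FIRST(B)={a,b,c}  FIRST(C)={b}

FOLLOW sets:
seed FOLLOW(S) with $
pass 1:
  A→C c: FOLLOW(C) ⊇ FIRST(c) = {c}; new: +{c}
  C→C b: FOLLOW(C) ⊇ FIRST(b) = {b}; new: +{b}
  S→a A: FOLLOW(A) ⊇ FOLLOW(S) ⊇ {$}; new: +{$}
  S→b B: FOLLOW(B) ⊇ FOLLOW(S) ⊇ {$}; new: +{$}
  S→b C: FOLLOW(C) ⊇ FOLLOW(S) ⊇ {$}; new: +{$}
  FOLLOW[S]={$}  FOLLOW[A]={$}  FOLLOW[B]={$}  FOLLOW[C]={$,b,c}
pass 2: — fixpoint
  FOLLOW[S]={$}  FOLLOW[A]={$}  FOLLOW[B]={$}  FOLLOW[C]={$,b,c}

FOLLOW(C) = ["$", "b", "c"]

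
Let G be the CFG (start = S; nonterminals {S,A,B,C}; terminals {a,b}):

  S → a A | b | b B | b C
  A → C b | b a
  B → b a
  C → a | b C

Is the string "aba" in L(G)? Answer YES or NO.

CNF form of G:
  S -> T0 B | T0 C | T1 A | b
  A -> C T0 | T0 T1
  B -> T0 T1
  C -> T0 C | a
  T0 -> b
  T1 -> a

CYK fill:
  [0..0]={C,T1}  "a"  orig:{C}
  [1..1]={S,T0}  "b"  orig:{S}
  [2..2]={C,T1}  "a"  orig:{C}
  [0..1]={A}  "ab"
  [1..2]={A,B,C,S}  "ba"
  [0..2]={S}  "aba"

S ∈ T[0,2] ⇒ YES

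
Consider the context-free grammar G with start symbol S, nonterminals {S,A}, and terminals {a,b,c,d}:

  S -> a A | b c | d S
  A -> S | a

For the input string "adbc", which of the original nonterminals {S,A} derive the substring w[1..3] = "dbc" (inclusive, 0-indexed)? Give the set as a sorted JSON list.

CNF form of G:
  S -> T0 A | T1 T2 | T3 S
  A -> T0 A | T1 T2 | T3 S | a
  T0 -> a
  T1 -> b
  T2 -> c
  T3 -> d

CYK table (by increasing span) — only the sub-triangle for w[1..3]:
  T[1,1] 'd' = {T3}  orig:{}
  T[2,2] 'b' = {T1}  orig:{}
  T[3,3] 'c' = {T2}  orig:{}
  T[1,2] 'db' = ∅
  T[2,3] 'bc' = {A,S}
  T[1,3] 'dbc' = {A,S}

Original NTs in T[1,3] deriving "dbc": ["A", "S"]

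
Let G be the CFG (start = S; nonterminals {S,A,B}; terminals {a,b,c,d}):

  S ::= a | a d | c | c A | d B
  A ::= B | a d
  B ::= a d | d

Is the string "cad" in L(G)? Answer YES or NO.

Convert to CNF:
  S -> T0 T1 | T1 B | T2 A | a | c
  A -> T0 T1 | d
  B -> T0 T1 | d
  T0 -> a
  T1 -> d
  T2 -> c

CYK table (by increasing span):
  [0..0]={S,T2}  "c"  orig:{S}
  [1..1]={S,T0}  "a"  orig:{S}
  [2..2]={A,B,T1}  "d"  orig:{A,B}
  [0..1]=∅  "ca"
  [1..2]={A,B,S}  "ad"
  [0..2]={S}  "cad"

S ∈ T[0,2] ⇒ YES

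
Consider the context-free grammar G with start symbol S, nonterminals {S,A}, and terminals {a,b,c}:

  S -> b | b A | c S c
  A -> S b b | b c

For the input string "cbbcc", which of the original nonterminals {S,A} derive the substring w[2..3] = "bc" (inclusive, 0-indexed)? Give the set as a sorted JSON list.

Convert to CNF:
  S -> T0 A | T1 X3 | b
  A -> S X2 | T0 T1
  T0 -> b
  T1 -> c
  X2 -> T0 T0
  X3 -> S T1

Fill CYK table bottom-up — only the sub-triangle for w[2..3]:
  T[2,2] 'b' = {S,T0}  orig:{S}
  T[3,3] 'c' = {T1}  orig:{}
  T[2,3] 'bc' = {A,X3}  orig:{A}

Original NTs in T[2,3] deriving "bc": ["A"]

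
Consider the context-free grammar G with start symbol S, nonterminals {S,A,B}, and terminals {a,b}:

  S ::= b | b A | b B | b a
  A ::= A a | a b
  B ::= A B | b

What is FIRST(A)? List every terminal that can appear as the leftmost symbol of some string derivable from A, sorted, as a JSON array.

FIRST sets, iterate to fixpoint:
[1]
  A via A→a b: +{a}
  B via B→A B: +{a}
  B via B→b: +{b}
  S via S→b: +{b}
  FIRST(S)={b}  FIRST(A)={a}  FIRST(B)={a,b}
[2] done
  FIRST(S)={b}  FIRST(A)={a}  FIRST(B)={a,b}

FIRST(A) = ["a"]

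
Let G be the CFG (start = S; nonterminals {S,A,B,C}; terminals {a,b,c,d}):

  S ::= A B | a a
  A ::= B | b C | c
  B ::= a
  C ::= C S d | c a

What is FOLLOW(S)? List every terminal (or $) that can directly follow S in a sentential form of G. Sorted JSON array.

FIRST iteration:
round 1:
  A via A→b C: +{b}
  A via A→c: +{c}
  B via B→a: +{a}
  C via C→c a: +{c}
  S via S→A B: +{b,c}
  S via S→a a: +{a}
  FIRST[S]={a,b,c}  FIRST[A]={b,c}  FIRST[B]={a}  FIRST[C]={c}
round 2:
  A via A→B: +{a}
  FIRST[S]={a,b,c}  FIRST[A]={a,b,c}  FIRST[B]={a}  FIRST[C]={c}
round 3: (no change)
  FIRST[S]={a,b,c}  FIRST[A]={a,b,c}  FIRST[B]={a}  FIRST[C]={c}

FOLLOW iteration:
FOLLOW(S) := {$}
[1]
  C→C S d: FOLLOW(C) ⊇ FIRST(S) = {a,b,c}; new: +{a,b,c}
  C→C S d: FOLLOW(S) ⊇ FIRST(d) = {d}; new: +{d}
  S→A B: FOLLOW(A) ⊇ FIRST(B) = {a}; new: +{a}
  S→A B: FOLLOW(B) ⊇ FOLLOW(S) ⊇ {$,d}; new: +{$,d}
  S: {$,d}  A: {a}  B: {$,d}  C: {a,b,c}
[2]
  A→B: FOLLOW(B) ⊇ FOLLOW(A) ⊇ {a}; new: +{a}
  S: {$,d}  A: {a}  B: {$,a,d}  C: {a,b,c}
[3] (stable)
  S: {$,d}  A: {a}  B: {$,a,d}  C: {a,b,c}

FOLLOW(S) = ["$", "d"]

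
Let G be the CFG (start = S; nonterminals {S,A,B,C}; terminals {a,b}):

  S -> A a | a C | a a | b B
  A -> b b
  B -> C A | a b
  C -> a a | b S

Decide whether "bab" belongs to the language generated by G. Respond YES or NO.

CNF form of G:
  S -> A T1 | T0 B | T1 C | T1 T1
  A -> T0 T0
  B -> C A | T1 T0
  C -> T0 S | T1 T1
  T0 -> b
  T1 -> a

CYK fill:
  cell(0,0) b: {T0}  orig:{}
  cell(1,1) a: {T1}  orig:{}
  cell(2,2) b: {T0}  orig:{}
  cell(0,1) ba: ∅
  cell(1,2) ab: {B}
  cell(0,2) bab: {S}

S ∈ T[0,2] ⇒ YES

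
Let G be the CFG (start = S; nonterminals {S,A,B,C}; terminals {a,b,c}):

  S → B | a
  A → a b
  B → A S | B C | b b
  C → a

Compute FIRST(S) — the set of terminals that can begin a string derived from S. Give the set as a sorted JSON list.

FIRST iteration:
[1]
  A via A→a b: +{a}
  B via B→A S: +{a}
  B via B→b b: +{b}
  C via C→a: +{a}
  S via S→B: +{a,b}
  S: {a,b}  A: {a}  B: {a,b}  C: {a}
[2] done
  S: {a,b}  A: {a}  B: {a,b}  C: {a}

FIRST(S) = ["a", "b"]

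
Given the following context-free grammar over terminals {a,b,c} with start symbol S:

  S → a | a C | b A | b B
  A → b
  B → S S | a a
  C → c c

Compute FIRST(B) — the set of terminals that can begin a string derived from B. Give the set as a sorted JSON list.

FIRST sets, iterate to fixpoint:
iter 1:
  A via A→b: +{b}
  B via B→a a: +{a}
  C via C→c c: +{c}
  S via S→a: +{a}
  S via S→b A: +{b}
  FIRST(S)={a,b}  FIRST(A)={b}  FIRST(B)={a}  FIRST(C)={c}
iter 2:
  B via B→S S: +{b}
  FIRST(S)={a,b}  FIRST(A)={b}  FIRST(B)={a,b}  FIRST(C)={c}
iter 3: (stable)
  FIRST(S)={a,b}  FIRST(A)={b}  FIRST(B)={a,b}  FIRST(C)={c}

FIRST(B) = ["a", "b"]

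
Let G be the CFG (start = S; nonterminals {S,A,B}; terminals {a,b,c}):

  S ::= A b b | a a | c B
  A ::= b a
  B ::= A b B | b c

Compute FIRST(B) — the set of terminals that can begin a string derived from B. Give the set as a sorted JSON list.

FIRST sets, iterate to fixpoint:
iter 1:
  A via A→b a: +{b}
  B via B→A b B: +{b}
  S via S→A b b: +{b}
  S via S→a a: +{a}
  S via S→c B: +{c}
  FIRST(S)={a,b,c}  FIRST(A)={b}  FIRST(B)={b}
iter 2: (no change)
  FIRST(S)={a,b,c}  FIRST(A)={b}  FIRST(B)={b}

FIRST(B) = ["b"]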